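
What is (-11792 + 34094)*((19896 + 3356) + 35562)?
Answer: 1311669828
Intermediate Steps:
(-11792 + 34094)*((19896 + 3356) + 35562) = 22302*(23252 + 35562) = 22302*58814 = 1311669828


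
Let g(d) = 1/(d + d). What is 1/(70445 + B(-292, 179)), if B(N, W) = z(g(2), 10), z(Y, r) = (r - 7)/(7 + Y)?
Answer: 29/2042917 ≈ 1.4195e-5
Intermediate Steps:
g(d) = 1/(2*d)
z(Y, r) = (-7 + r)/(7 + Y)
B(N, W) = 12/29 (B(N, W) = (-7 + 10)/(7 + (½)/2) = 3/(7 + (½)*(½)) = 3/(7 + ¼) = 3/(29/4) = (4/29)*3 = 12/29)
1/(70445 + B(-292, 179)) = 1/(70445 + 12/29) = 1/(2042917/29) = 29/2042917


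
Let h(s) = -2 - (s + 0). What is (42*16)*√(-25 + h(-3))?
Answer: 1344*I*√6 ≈ 3292.1*I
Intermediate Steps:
h(s) = -2 - s
(42*16)*√(-25 + h(-3)) = (42*16)*√(-25 + (-2 - 1*(-3))) = 672*√(-25 + (-2 + 3)) = 672*√(-25 + 1) = 672*√(-24) = 672*(2*I*√6) = 1344*I*√6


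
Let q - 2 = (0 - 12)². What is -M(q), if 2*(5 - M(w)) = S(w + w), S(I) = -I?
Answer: -151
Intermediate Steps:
q = 146 (q = 2 + (0 - 12)² = 2 + (-12)² = 2 + 144 = 146)
M(w) = 5 + w (M(w) = 5 - (-1)*(w + w)/2 = 5 - (-1)*2*w/2 = 5 - (-1)*w = 5 + w)
-M(q) = -(5 + 146) = -1*151 = -151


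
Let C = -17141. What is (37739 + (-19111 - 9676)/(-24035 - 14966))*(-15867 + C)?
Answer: -48584063458208/39001 ≈ -1.2457e+9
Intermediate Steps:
(37739 + (-19111 - 9676)/(-24035 - 14966))*(-15867 + C) = (37739 + (-19111 - 9676)/(-24035 - 14966))*(-15867 - 17141) = (37739 - 28787/(-39001))*(-33008) = (37739 - 28787*(-1/39001))*(-33008) = (37739 + 28787/39001)*(-33008) = (1471887526/39001)*(-33008) = -48584063458208/39001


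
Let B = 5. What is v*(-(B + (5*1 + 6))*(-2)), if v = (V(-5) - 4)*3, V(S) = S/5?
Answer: -480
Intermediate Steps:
V(S) = S/5 (V(S) = S*(⅕) = S/5)
v = -15 (v = ((⅕)*(-5) - 4)*3 = (-1 - 4)*3 = -5*3 = -15)
v*(-(B + (5*1 + 6))*(-2)) = -(-15)*(5 + (5*1 + 6))*(-2) = -(-15)*(5 + (5 + 6))*(-2) = -(-15)*(5 + 11)*(-2) = -(-15)*16*(-2) = -(-15)*(-32) = -15*32 = -480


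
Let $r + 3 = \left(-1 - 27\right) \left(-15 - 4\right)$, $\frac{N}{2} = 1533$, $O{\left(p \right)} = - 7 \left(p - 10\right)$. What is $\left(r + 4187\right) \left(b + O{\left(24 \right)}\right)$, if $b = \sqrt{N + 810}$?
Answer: $-462168 + 9432 \sqrt{969} \approx -1.6856 \cdot 10^{5}$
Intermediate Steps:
$O{\left(p \right)} = 70 - 7 p$ ($O{\left(p \right)} = - 7 \left(-10 + p\right) = 70 - 7 p$)
$N = 3066$ ($N = 2 \cdot 1533 = 3066$)
$b = 2 \sqrt{969}$ ($b = \sqrt{3066 + 810} = \sqrt{3876} = 2 \sqrt{969} \approx 62.258$)
$r = 529$ ($r = -3 + \left(-1 - 27\right) \left(-15 - 4\right) = -3 - 28 \left(-15 - 4\right) = -3 - -532 = -3 + 532 = 529$)
$\left(r + 4187\right) \left(b + O{\left(24 \right)}\right) = \left(529 + 4187\right) \left(2 \sqrt{969} + \left(70 - 168\right)\right) = 4716 \left(2 \sqrt{969} + \left(70 - 168\right)\right) = 4716 \left(2 \sqrt{969} - 98\right) = 4716 \left(-98 + 2 \sqrt{969}\right) = -462168 + 9432 \sqrt{969}$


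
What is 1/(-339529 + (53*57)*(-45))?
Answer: -1/475474 ≈ -2.1032e-6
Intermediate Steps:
1/(-339529 + (53*57)*(-45)) = 1/(-339529 + 3021*(-45)) = 1/(-339529 - 135945) = 1/(-475474) = -1/475474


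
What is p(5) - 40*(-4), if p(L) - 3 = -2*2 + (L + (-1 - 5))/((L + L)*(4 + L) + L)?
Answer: 15104/95 ≈ 158.99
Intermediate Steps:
p(L) = -1 + (-6 + L)/(L + 2*L*(4 + L)) (p(L) = 3 + (-2*2 + (L + (-1 - 5))/((L + L)*(4 + L) + L)) = 3 + (-4 + (L - 6)/((2*L)*(4 + L) + L)) = 3 + (-4 + (-6 + L)/(2*L*(4 + L) + L)) = 3 + (-4 + (-6 + L)/(L + 2*L*(4 + L))) = -1 + (-6 + L)/(L + 2*L*(4 + L)))
p(5) - 40*(-4) = 2*(-3 - 1*5**2 - 4*5)/(5*(9 + 2*5)) - 40*(-4) = 2*(1/5)*(-3 - 1*25 - 20)/(9 + 10) + 160 = 2*(1/5)*(-3 - 25 - 20)/19 + 160 = 2*(1/5)*(1/19)*(-48) + 160 = -96/95 + 160 = 15104/95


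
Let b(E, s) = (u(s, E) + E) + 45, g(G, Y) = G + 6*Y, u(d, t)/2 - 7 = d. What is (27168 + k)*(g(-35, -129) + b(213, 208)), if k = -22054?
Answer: -618794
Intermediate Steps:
u(d, t) = 14 + 2*d
b(E, s) = 59 + E + 2*s (b(E, s) = ((14 + 2*s) + E) + 45 = (14 + E + 2*s) + 45 = 59 + E + 2*s)
(27168 + k)*(g(-35, -129) + b(213, 208)) = (27168 - 22054)*((-35 + 6*(-129)) + (59 + 213 + 2*208)) = 5114*((-35 - 774) + (59 + 213 + 416)) = 5114*(-809 + 688) = 5114*(-121) = -618794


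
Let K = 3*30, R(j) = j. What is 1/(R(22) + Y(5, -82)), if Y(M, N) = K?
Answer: 1/112 ≈ 0.0089286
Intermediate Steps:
K = 90
Y(M, N) = 90
1/(R(22) + Y(5, -82)) = 1/(22 + 90) = 1/112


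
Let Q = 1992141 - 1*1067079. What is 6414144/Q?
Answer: 1069024/154177 ≈ 6.9337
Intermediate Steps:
Q = 925062 (Q = 1992141 - 1067079 = 925062)
6414144/Q = 6414144/925062 = 6414144*(1/925062) = 1069024/154177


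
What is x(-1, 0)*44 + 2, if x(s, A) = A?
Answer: 2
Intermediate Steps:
x(-1, 0)*44 + 2 = 0*44 + 2 = 0 + 2 = 2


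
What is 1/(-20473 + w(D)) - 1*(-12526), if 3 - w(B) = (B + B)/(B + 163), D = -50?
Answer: 28972763147/2313010 ≈ 12526.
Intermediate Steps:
w(B) = 3 - 2*B/(163 + B) (w(B) = 3 - (B + B)/(B + 163) = 3 - 2*B/(163 + B))
1/(-20473 + w(D)) - 1*(-12526) = 1/(-20473 + (489 - 50)/(163 - 50)) - 1*(-12526) = 1/(-20473 + 439/113) + 12526 = 1/(-2313010/113) + 12526 = -113/2313010 + 12526 = 28972763147/2313010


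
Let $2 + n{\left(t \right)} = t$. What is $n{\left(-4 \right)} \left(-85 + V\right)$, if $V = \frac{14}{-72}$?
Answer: $\frac{3067}{6} \approx 511.17$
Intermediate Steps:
$n{\left(t \right)} = -2 + t$
$V = - \frac{7}{36}$ ($V = 14 \left(- \frac{1}{72}\right) = - \frac{7}{36} \approx -0.19444$)
$n{\left(-4 \right)} \left(-85 + V\right) = \left(-2 - 4\right) \left(-85 - \frac{7}{36}\right) = \left(-6\right) \left(- \frac{3067}{36}\right) = \frac{3067}{6}$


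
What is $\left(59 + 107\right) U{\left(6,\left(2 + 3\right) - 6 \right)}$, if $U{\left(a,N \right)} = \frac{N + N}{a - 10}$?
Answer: $83$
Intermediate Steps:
$U{\left(a,N \right)} = \frac{2 N}{-10 + a}$
$\left(59 + 107\right) U{\left(6,\left(2 + 3\right) - 6 \right)} = \left(59 + 107\right) \frac{2 \left(\left(2 + 3\right) - 6\right)}{-10 + 6} = 166 \frac{2 \left(5 - 6\right)}{-4} = 166 \cdot 2 \left(-1\right) \left(- \frac{1}{4}\right) = 166 \cdot \frac{1}{2} = 83$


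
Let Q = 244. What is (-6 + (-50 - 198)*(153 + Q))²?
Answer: 9694765444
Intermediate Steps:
(-6 + (-50 - 198)*(153 + Q))² = (-6 + (-50 - 198)*(153 + 244))² = (-6 - 248*397)² = (-6 - 98456)² = (-98462)² = 9694765444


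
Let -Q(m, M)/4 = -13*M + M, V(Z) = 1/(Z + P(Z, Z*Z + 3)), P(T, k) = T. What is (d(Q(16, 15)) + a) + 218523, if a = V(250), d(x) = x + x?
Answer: 109981501/500 ≈ 2.1996e+5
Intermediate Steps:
V(Z) = 1/(2*Z) (V(Z) = 1/(Z + Z) = 1/(2*Z))
Q(m, M) = 48*M (Q(m, M) = -4*(-13*M + M) = -(-48)*M = 48*M)
d(x) = 2*x
a = 1/500 (a = (½)/250 = (½)*(1/250) = 1/500 ≈ 0.0020000)
(d(Q(16, 15)) + a) + 218523 = (2*(48*15) + 1/500) + 218523 = (2*720 + 1/500) + 218523 = (1440 + 1/500) + 218523 = 720001/500 + 218523 = 109981501/500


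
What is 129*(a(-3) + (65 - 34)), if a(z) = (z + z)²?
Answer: 8643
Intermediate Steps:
a(z) = 4*z² (a(z) = (2*z)² = 4*z²)
129*(a(-3) + (65 - 34)) = 129*(4*(-3)² + (65 - 34)) = 129*(4*9 + 31) = 129*(36 + 31) = 129*67 = 8643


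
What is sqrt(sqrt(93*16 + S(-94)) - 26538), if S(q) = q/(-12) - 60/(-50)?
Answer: sqrt(-23884200 + 30*sqrt(1347330))/30 ≈ 162.79*I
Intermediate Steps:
S(q) = 6/5 - q/12 (S(q) = q*(-1/12) - 60*(-1/50) = -q/12 + 6/5 = 6/5 - q/12)
sqrt(sqrt(93*16 + S(-94)) - 26538) = sqrt(sqrt(93*16 + (6/5 - 1/12*(-94))) - 26538) = sqrt(sqrt(1488 + (6/5 + 47/6)) - 26538) = sqrt(sqrt(1488 + 271/30) - 26538) = sqrt(sqrt(44911/30) - 26538) = sqrt(sqrt(1347330)/30 - 26538) = sqrt(-26538 + sqrt(1347330)/30)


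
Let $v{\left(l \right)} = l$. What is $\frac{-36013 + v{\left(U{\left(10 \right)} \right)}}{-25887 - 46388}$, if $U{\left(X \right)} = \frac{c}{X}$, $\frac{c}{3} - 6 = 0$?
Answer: $\frac{180056}{361375} \approx 0.49825$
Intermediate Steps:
$c = 18$ ($c = 18 + 3 \cdot 0 = 18 + 0 = 18$)
$U{\left(X \right)} = \frac{18}{X}$
$\frac{-36013 + v{\left(U{\left(10 \right)} \right)}}{-25887 - 46388} = \frac{-36013 + \frac{18}{10}}{-25887 - 46388} = \frac{-36013 + 18 \cdot \frac{1}{10}}{-72275} = \left(-36013 + \frac{9}{5}\right) \left(- \frac{1}{72275}\right) = \left(- \frac{180056}{5}\right) \left(- \frac{1}{72275}\right) = \frac{180056}{361375}$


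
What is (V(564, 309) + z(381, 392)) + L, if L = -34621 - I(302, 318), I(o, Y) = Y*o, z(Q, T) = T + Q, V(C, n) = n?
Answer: -129575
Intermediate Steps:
z(Q, T) = Q + T
L = -130657 (L = -34621 - 318*302 = -34621 - 1*96036 = -34621 - 96036 = -130657)
(V(564, 309) + z(381, 392)) + L = (309 + (381 + 392)) - 130657 = (309 + 773) - 130657 = 1082 - 130657 = -129575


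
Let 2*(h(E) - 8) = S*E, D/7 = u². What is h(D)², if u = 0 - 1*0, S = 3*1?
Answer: 64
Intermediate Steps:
S = 3
u = 0 (u = 0 + 0 = 0)
D = 0 (D = 7*0² = 7*0 = 0)
h(E) = 8 + 3*E/2 (h(E) = 8 + (3*E)/2 = 8 + 3*E/2)
h(D)² = (8 + (3/2)*0)² = (8 + 0)² = 8² = 64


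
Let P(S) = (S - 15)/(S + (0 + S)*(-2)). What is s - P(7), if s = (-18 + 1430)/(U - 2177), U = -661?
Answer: -16294/9933 ≈ -1.6404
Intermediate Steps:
P(S) = -(-15 + S)/S (P(S) = (-15 + S)/(S + S*(-2)) = (-15 + S)/(S - 2*S) = (-15 + S)/((-S)) = (-15 + S)*(-1/S) = -(-15 + S)/S)
s = -706/1419 (s = (-18 + 1430)/(-661 - 2177) = 1412/(-2838) = 1412*(-1/2838) = -706/1419 ≈ -0.49753)
s - P(7) = -706/1419 - (15 - 1*7)/7 = -706/1419 - (15 - 7)/7 = -706/1419 - 8/7 = -16294/9933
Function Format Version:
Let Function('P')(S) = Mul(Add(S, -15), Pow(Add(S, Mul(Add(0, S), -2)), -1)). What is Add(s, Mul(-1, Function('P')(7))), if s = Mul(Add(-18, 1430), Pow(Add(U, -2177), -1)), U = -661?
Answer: Rational(-16294, 9933) ≈ -1.6404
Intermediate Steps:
Function('P')(S) = Mul(-1, Pow(S, -1), Add(-15, S)) (Function('P')(S) = Mul(Add(-15, S), Pow(Add(S, Mul(S, -2)), -1)) = Mul(Add(-15, S), Pow(Add(S, Mul(-2, S)), -1)) = Mul(Add(-15, S), Pow(Mul(-1, S), -1)) = Mul(Add(-15, S), Mul(-1, Pow(S, -1))) = Mul(-1, Pow(S, -1), Add(-15, S)))
s = Rational(-706, 1419) (s = Mul(Add(-18, 1430), Pow(Add(-661, -2177), -1)) = Mul(1412, Pow(-2838, -1)) = Mul(1412, Rational(-1, 2838)) = Rational(-706, 1419) ≈ -0.49753)
Add(s, Mul(-1, Function('P')(7))) = Add(Rational(-706, 1419), Mul(-1, Mul(Pow(7, -1), Add(15, Mul(-1, 7))))) = Add(Rational(-706, 1419), Mul(-1, Mul(Rational(1, 7), Add(15, -7)))) = Add(Rational(-706, 1419), Mul(-1, Mul(Rational(1, 7), 8))) = Add(Rational(-706, 1419), Mul(-1, Rational(8, 7))) = Add(Rational(-706, 1419), Rational(-8, 7)) = Rational(-16294, 9933)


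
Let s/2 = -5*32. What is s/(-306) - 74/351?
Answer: 4982/5967 ≈ 0.83493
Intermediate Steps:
s = -320 (s = 2*(-5*32) = 2*(-160) = -320)
s/(-306) - 74/351 = -320/(-306) - 74/351 = -320*(-1/306) - 74*1/351 = 160/153 - 74/351 = 4982/5967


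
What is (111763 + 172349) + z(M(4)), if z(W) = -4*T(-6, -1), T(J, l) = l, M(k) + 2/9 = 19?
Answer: 284116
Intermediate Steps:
M(k) = 169/9 (M(k) = -2/9 + 19 = 169/9)
z(W) = 4 (z(W) = -4*(-1) = 4)
(111763 + 172349) + z(M(4)) = (111763 + 172349) + 4 = 284112 + 4 = 284116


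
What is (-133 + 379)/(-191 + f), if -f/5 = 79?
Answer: -123/293 ≈ -0.41980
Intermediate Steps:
f = -395 (f = -5*79 = -395)
(-133 + 379)/(-191 + f) = (-133 + 379)/(-191 - 395) = 246/(-586) = 246*(-1/586) = -123/293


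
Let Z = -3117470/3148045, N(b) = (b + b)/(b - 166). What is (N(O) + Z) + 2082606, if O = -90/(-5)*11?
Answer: 10489877191771/5036872 ≈ 2.0826e+6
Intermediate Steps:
O = 198 (O = -90*(-1)/5*11 = -10*(-9/5)*11 = 18*11 = 198)
N(b) = 2*b/(-166 + b) (N(b) = (2*b)/(-166 + b) = 2*b/(-166 + b))
Z = -623494/629609 (Z = -3117470*1/3148045 = -623494/629609 ≈ -0.99029)
(N(O) + Z) + 2082606 = (2*198/(-166 + 198) - 623494/629609) + 2082606 = (2*198/32 - 623494/629609) + 2082606 = (2*198*(1/32) - 623494/629609) + 2082606 = (99/8 - 623494/629609) + 2082606 = 57343339/5036872 + 2082606 = 10489877191771/5036872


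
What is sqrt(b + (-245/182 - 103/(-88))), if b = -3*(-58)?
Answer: 9*sqrt(702130)/572 ≈ 13.184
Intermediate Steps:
b = 174
sqrt(b + (-245/182 - 103/(-88))) = sqrt(174 + (-245/182 - 103/(-88))) = sqrt(174 + (-245*1/182 - 103*(-1/88))) = sqrt(174 + (-35/26 + 103/88)) = sqrt(174 - 201/1144) = sqrt(198855/1144) = 9*sqrt(702130)/572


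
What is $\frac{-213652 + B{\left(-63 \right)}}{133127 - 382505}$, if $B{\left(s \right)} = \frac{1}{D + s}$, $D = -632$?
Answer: $\frac{49496047}{57772570} \approx 0.85674$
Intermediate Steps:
$B{\left(s \right)} = \frac{1}{-632 + s}$
$\frac{-213652 + B{\left(-63 \right)}}{133127 - 382505} = \frac{-213652 + \frac{1}{-632 - 63}}{133127 - 382505} = \frac{-213652 + \frac{1}{-695}}{-249378} = \left(-213652 - \frac{1}{695}\right) \left(- \frac{1}{249378}\right) = \left(- \frac{148488141}{695}\right) \left(- \frac{1}{249378}\right) = \frac{49496047}{57772570}$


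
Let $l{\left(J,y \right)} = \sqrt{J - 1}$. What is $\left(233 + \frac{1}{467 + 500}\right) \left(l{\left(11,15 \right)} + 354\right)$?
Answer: $\frac{79760448}{967} + \frac{225312 \sqrt{10}}{967} \approx 83219.0$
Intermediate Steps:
$l{\left(J,y \right)} = \sqrt{-1 + J}$
$\left(233 + \frac{1}{467 + 500}\right) \left(l{\left(11,15 \right)} + 354\right) = \left(233 + \frac{1}{467 + 500}\right) \left(\sqrt{-1 + 11} + 354\right) = \left(233 + \frac{1}{967}\right) \left(\sqrt{10} + 354\right) = \left(233 + \frac{1}{967}\right) \left(354 + \sqrt{10}\right) = \frac{225312 \left(354 + \sqrt{10}\right)}{967} = \frac{79760448}{967} + \frac{225312 \sqrt{10}}{967}$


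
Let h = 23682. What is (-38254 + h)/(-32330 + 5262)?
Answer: 3643/6767 ≈ 0.53835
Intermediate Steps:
(-38254 + h)/(-32330 + 5262) = (-38254 + 23682)/(-32330 + 5262) = -14572/(-27068) = -14572*(-1/27068) = 3643/6767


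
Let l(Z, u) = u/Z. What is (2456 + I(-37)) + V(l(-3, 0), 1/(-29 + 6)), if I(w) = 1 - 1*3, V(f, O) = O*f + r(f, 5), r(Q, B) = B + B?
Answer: 2464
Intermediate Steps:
r(Q, B) = 2*B
V(f, O) = 10 + O*f (V(f, O) = O*f + 2*5 = O*f + 10 = 10 + O*f)
I(w) = -2 (I(w) = 1 - 3 = -2)
(2456 + I(-37)) + V(l(-3, 0), 1/(-29 + 6)) = (2456 - 2) + (10 + (0/(-3))/(-29 + 6)) = 2454 + (10 + (0*(-1/3))/(-23)) = 2454 + (10 - 1/23*0) = 2454 + (10 + 0) = 2454 + 10 = 2464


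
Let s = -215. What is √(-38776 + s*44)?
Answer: 2*I*√12059 ≈ 219.63*I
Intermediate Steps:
√(-38776 + s*44) = √(-38776 - 215*44) = √(-38776 - 9460) = √(-48236) = 2*I*√12059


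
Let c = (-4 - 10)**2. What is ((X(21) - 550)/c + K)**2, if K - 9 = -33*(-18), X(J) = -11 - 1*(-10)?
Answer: 13838463769/38416 ≈ 3.6023e+5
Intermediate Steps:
X(J) = -1 (X(J) = -11 + 10 = -1)
c = 196 (c = (-14)**2 = 196)
K = 603 (K = 9 - 33*(-18) = 9 + 594 = 603)
((X(21) - 550)/c + K)**2 = ((-1 - 550)/196 + 603)**2 = (-551*1/196 + 603)**2 = (-551/196 + 603)**2 = (117637/196)**2 = 13838463769/38416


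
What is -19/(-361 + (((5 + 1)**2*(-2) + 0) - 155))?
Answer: 19/588 ≈ 0.032313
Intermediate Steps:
-19/(-361 + (((5 + 1)**2*(-2) + 0) - 155)) = -19/(-361 + ((6**2*(-2) + 0) - 155)) = -19/(-361 + ((36*(-2) + 0) - 155)) = -19/(-361 + ((-72 + 0) - 155)) = -19/(-361 + (-72 - 155)) = -19/(-361 - 227) = -19/(-588) = -19*(-1/588) = 19/588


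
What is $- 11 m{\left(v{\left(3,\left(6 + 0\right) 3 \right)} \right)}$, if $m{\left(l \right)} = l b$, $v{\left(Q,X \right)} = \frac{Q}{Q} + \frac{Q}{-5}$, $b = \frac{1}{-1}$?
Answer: $\frac{22}{5} \approx 4.4$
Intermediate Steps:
$b = -1$
$v{\left(Q,X \right)} = 1 - \frac{Q}{5}$ ($v{\left(Q,X \right)} = 1 + Q \left(- \frac{1}{5}\right) = 1 - \frac{Q}{5}$)
$m{\left(l \right)} = - l$ ($m{\left(l \right)} = l \left(-1\right) = - l$)
$- 11 m{\left(v{\left(3,\left(6 + 0\right) 3 \right)} \right)} = - 11 \left(- (1 - \frac{3}{5})\right) = - 11 \left(\left(-1\right) \frac{2}{5}\right) = \left(-11\right) \left(- \frac{2}{5}\right) = \frac{22}{5}$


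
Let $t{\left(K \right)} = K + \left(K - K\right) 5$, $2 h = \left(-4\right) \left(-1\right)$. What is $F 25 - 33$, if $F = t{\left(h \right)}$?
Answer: $17$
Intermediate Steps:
$h = 2$ ($h = \frac{\left(-4\right) \left(-1\right)}{2} = \frac{1}{2} \cdot 4 = 2$)
$t{\left(K \right)} = K$ ($t{\left(K \right)} = K + 0 \cdot 5 = K + 0 = K$)
$F = 2$
$F 25 - 33 = 2 \cdot 25 - 33 = 50 - 33 = 17$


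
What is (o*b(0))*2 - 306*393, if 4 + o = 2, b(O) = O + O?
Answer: -120258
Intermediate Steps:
b(O) = 2*O
o = -2 (o = -4 + 2 = -2)
(o*b(0))*2 - 306*393 = -4*0*2 - 306*393 = -2*0*2 - 120258 = 0*2 - 120258 = 0 - 120258 = -120258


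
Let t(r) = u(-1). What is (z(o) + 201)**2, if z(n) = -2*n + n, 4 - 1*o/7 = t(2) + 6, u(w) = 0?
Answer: 46225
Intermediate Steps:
t(r) = 0
o = -14 (o = 28 - 7*(0 + 6) = 28 - 7*6 = 28 - 42 = -14)
z(n) = -n
(z(o) + 201)**2 = (-1*(-14) + 201)**2 = (14 + 201)**2 = 215**2 = 46225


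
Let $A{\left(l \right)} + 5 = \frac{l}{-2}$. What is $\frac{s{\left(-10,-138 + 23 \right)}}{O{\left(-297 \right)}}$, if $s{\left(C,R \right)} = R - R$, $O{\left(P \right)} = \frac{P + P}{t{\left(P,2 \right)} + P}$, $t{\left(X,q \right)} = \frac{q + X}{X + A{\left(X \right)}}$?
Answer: $0$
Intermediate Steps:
$A{\left(l \right)} = -5 - \frac{l}{2}$ ($A{\left(l \right)} = -5 + \frac{l}{-2} = -5 + l \left(- \frac{1}{2}\right) = -5 - \frac{l}{2}$)
$t{\left(X,q \right)} = \frac{X + q}{-5 + \frac{X}{2}}$ ($t{\left(X,q \right)} = \frac{q + X}{X - \left(5 + \frac{X}{2}\right)} = \frac{X + q}{-5 + \frac{X}{2}}$)
$O{\left(P \right)} = \frac{2 P}{P + \frac{2 \left(2 + P\right)}{-10 + P}}$ ($O{\left(P \right)} = \frac{P + P}{\frac{2 \left(P + 2\right)}{-10 + P} + P} = \frac{2 P}{\frac{2 \left(2 + P\right)}{-10 + P} + P} = \frac{2 P}{P + \frac{2 \left(2 + P\right)}{-10 + P}}$)
$s{\left(C,R \right)} = 0$
$\frac{s{\left(-10,-138 + 23 \right)}}{O{\left(-297 \right)}} = \frac{0}{2 \left(-297\right) \frac{1}{4 + \left(-297\right)^{2} - -2376} \left(-10 - 297\right)} = \frac{0}{2 \left(-297\right) \frac{1}{4 + 88209 + 2376} \left(-307\right)} = \frac{0}{2 \left(-297\right) \frac{1}{90589} \left(-307\right)} = \frac{0}{\frac{182358}{90589}} = 0 \cdot \frac{90589}{182358} = 0$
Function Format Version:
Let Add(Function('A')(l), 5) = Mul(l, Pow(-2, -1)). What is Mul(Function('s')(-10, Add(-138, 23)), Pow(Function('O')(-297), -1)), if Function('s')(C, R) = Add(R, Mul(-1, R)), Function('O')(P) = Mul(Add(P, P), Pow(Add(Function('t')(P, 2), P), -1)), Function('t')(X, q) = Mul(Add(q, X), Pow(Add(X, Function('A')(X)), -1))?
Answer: 0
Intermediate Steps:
Function('A')(l) = Add(-5, Mul(Rational(-1, 2), l)) (Function('A')(l) = Add(-5, Mul(l, Pow(-2, -1))) = Add(-5, Mul(l, Rational(-1, 2))) = Add(-5, Mul(Rational(-1, 2), l)))
Function('t')(X, q) = Mul(Pow(Add(-5, Mul(Rational(1, 2), X)), -1), Add(X, q)) (Function('t')(X, q) = Mul(Add(q, X), Pow(Add(X, Add(-5, Mul(Rational(-1, 2), X))), -1)) = Mul(Add(X, q), Pow(Add(-5, Mul(Rational(1, 2), X)), -1)) = Mul(Pow(Add(-5, Mul(Rational(1, 2), X)), -1), Add(X, q)))
Function('O')(P) = Mul(2, P, Pow(Add(P, Mul(2, Pow(Add(-10, P), -1), Add(2, P))), -1)) (Function('O')(P) = Mul(Add(P, P), Pow(Add(Mul(2, Pow(Add(-10, P), -1), Add(P, 2)), P), -1)) = Mul(Mul(2, P), Pow(Add(Mul(2, Pow(Add(-10, P), -1), Add(2, P)), P), -1)) = Mul(Mul(2, P), Pow(Add(P, Mul(2, Pow(Add(-10, P), -1), Add(2, P))), -1)) = Mul(2, P, Pow(Add(P, Mul(2, Pow(Add(-10, P), -1), Add(2, P))), -1)))
Function('s')(C, R) = 0
Mul(Function('s')(-10, Add(-138, 23)), Pow(Function('O')(-297), -1)) = Mul(0, Pow(Mul(2, -297, Pow(Add(4, Pow(-297, 2), Mul(-8, -297)), -1), Add(-10, -297)), -1)) = Mul(0, Pow(Mul(2, -297, Pow(Add(4, 88209, 2376), -1), -307), -1)) = Mul(0, Pow(Mul(2, -297, Pow(90589, -1), -307), -1)) = Mul(0, Pow(Mul(2, -297, Rational(1, 90589), -307), -1)) = Mul(0, Pow(Rational(182358, 90589), -1)) = Mul(0, Rational(90589, 182358)) = 0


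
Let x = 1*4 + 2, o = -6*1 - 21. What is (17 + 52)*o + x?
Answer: -1857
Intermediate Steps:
o = -27 (o = -6 - 21 = -27)
x = 6 (x = 4 + 2 = 6)
(17 + 52)*o + x = (17 + 52)*(-27) + 6 = 69*(-27) + 6 = -1863 + 6 = -1857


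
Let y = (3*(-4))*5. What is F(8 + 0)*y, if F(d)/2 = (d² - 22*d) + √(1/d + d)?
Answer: 13440 - 30*√130 ≈ 13098.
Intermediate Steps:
y = -60 (y = -12*5 = -60)
F(d) = -44*d + 2*d² + 2*√(d + 1/d) (F(d) = 2*((d² - 22*d) + √(1/d + d)) = 2*((d² - 22*d) + √(d + 1/d)) = 2*(d² + √(d + 1/d) - 22*d) = -44*d + 2*d² + 2*√(d + 1/d))
F(8 + 0)*y = (-44*(8 + 0) + 2*(8 + 0)² + 2*√((1 + (8 + 0)²)/(8 + 0)))*(-60) = (-44*8 + 2*8² + 2*√((1 + 8²)/8))*(-60) = (-352 + 2*64 + 2*√((1 + 64)/8))*(-60) = (-352 + 128 + 2*√((⅛)*65))*(-60) = (-352 + 128 + 2*√(65/8))*(-60) = (-352 + 128 + 2*(√130/4))*(-60) = (-352 + 128 + √130/2)*(-60) = (-224 + √130/2)*(-60) = 13440 - 30*√130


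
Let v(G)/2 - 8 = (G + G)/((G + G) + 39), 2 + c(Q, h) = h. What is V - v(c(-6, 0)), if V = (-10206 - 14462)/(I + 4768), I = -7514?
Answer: -326206/48055 ≈ -6.7882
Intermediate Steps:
c(Q, h) = -2 + h
v(G) = 16 + 4*G/(39 + 2*G) (v(G) = 16 + 2*((G + G)/((G + G) + 39)) = 16 + 2*((2*G)/(2*G + 39)) = 16 + 2*((2*G)/(39 + 2*G)) = 16 + 2*(2*G/(39 + 2*G)) = 16 + 4*G/(39 + 2*G))
V = 12334/1373 (V = (-10206 - 14462)/(-7514 + 4768) = -24668/(-2746) = -24668*(-1/2746) = 12334/1373 ≈ 8.9832)
V - v(c(-6, 0)) = 12334/1373 - 12*(52 + 3*(-2 + 0))/(39 + 2*(-2 + 0)) = 12334/1373 - 12*(52 + 3*(-2))/(39 + 2*(-2)) = 12334/1373 - 12*(52 - 6)/(39 - 4) = 12334/1373 - 12*46/35 = 12334/1373 - 1*552/35 = 12334/1373 - 552/35 = -326206/48055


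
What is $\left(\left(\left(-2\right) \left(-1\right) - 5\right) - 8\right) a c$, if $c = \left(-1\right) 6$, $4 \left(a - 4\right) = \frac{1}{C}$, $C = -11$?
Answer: $\frac{525}{2} \approx 262.5$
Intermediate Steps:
$a = \frac{175}{44}$ ($a = 4 + \frac{1}{4 \left(-11\right)} = 4 + \frac{1}{4} \left(- \frac{1}{11}\right) = 4 - \frac{1}{44} = \frac{175}{44} \approx 3.9773$)
$c = -6$
$\left(\left(\left(-2\right) \left(-1\right) - 5\right) - 8\right) a c = \left(\left(\left(-2\right) \left(-1\right) - 5\right) - 8\right) \frac{175}{44} \left(-6\right) = \left(\left(2 - 5\right) - 8\right) \frac{175}{44} \left(-6\right) = \left(-3 - 8\right) \frac{175}{44} \left(-6\right) = \left(-11\right) \frac{175}{44} \left(-6\right) = \left(- \frac{175}{4}\right) \left(-6\right) = \frac{525}{2}$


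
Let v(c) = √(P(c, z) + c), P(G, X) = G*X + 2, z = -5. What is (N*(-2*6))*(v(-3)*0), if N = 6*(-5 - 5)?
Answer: 0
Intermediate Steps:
P(G, X) = 2 + G*X
N = -60 (N = 6*(-10) = -60)
v(c) = √(2 - 4*c) (v(c) = √((2 + c*(-5)) + c) = √((2 - 5*c) + c) = √(2 - 4*c))
(N*(-2*6))*(v(-3)*0) = (-(-120)*6)*(√(2 - 4*(-3))*0) = (-60*(-12))*(√(2 + 12)*0) = 720*(√14*0) = 720*0 = 0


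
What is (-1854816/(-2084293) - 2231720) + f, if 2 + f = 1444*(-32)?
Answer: -4747871698674/2084293 ≈ -2.2779e+6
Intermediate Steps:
f = -46210 (f = -2 + 1444*(-32) = -2 - 46208 = -46210)
(-1854816/(-2084293) - 2231720) + f = (-1854816/(-2084293) - 2231720) - 46210 = (-1854816*(-1/2084293) - 2231720) - 46210 = (1854816/2084293 - 2231720) - 46210 = -4651556519144/2084293 - 46210 = -4747871698674/2084293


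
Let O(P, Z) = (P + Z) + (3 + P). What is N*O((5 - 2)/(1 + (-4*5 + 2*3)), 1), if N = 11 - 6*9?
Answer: -1978/13 ≈ -152.15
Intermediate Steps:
O(P, Z) = 3 + Z + 2*P
N = -43 (N = 11 - 54 = -43)
N*O((5 - 2)/(1 + (-4*5 + 2*3)), 1) = -43*(3 + 1 + 2*((5 - 2)/(1 + (-4*5 + 2*3)))) = -43*(3 + 1 + 2*(3/(1 + (-20 + 6)))) = -43*(3 + 1 + 2*(3/(1 - 14))) = -43*(3 + 1 + 2*(3/(-13))) = -43*(3 + 1 + 2*(3*(-1/13))) = -43*(3 + 1 + 2*(-3/13)) = -43*(3 + 1 - 6/13) = -43*46/13 = -1978/13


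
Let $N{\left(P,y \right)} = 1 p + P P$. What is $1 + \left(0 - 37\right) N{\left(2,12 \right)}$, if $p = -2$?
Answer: $-73$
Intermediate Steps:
$N{\left(P,y \right)} = -2 + P^{2}$ ($N{\left(P,y \right)} = 1 \left(-2\right) + P P = -2 + P^{2}$)
$1 + \left(0 - 37\right) N{\left(2,12 \right)} = 1 + \left(0 - 37\right) \left(-2 + 2^{2}\right) = 1 - 37 \left(-2 + 4\right) = 1 - 74 = -73$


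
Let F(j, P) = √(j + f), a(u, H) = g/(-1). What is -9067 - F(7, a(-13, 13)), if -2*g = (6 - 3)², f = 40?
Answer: -9067 - √47 ≈ -9073.9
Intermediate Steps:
g = -9/2 (g = -(6 - 3)²/2 = -½*3² = -½*9 = -9/2 ≈ -4.5000)
a(u, H) = 9/2 (a(u, H) = -9/2/(-1) = -9/2*(-1) = 9/2)
F(j, P) = √(40 + j) (F(j, P) = √(j + 40) = √(40 + j))
-9067 - F(7, a(-13, 13)) = -9067 - √(40 + 7) = -9067 - √47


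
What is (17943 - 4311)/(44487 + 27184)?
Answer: 13632/71671 ≈ 0.19020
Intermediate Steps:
(17943 - 4311)/(44487 + 27184) = 13632/71671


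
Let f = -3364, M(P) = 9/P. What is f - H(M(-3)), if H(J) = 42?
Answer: -3406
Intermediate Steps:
f - H(M(-3)) = -3364 - 1*42 = -3364 - 42 = -3406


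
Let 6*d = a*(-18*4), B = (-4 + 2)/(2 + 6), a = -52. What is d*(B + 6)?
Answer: 3588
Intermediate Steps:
B = -¼ (B = -2/8 = -2*⅛ = -¼ ≈ -0.25000)
d = 624 (d = (-(-936)*4)/6 = (-52*(-72))/6 = (⅙)*3744 = 624)
d*(B + 6) = 624*(-¼ + 6) = 624*(23/4) = 3588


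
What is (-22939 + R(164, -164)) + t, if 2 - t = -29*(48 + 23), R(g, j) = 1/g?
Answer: -3423991/164 ≈ -20878.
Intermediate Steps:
t = 2061 (t = 2 - (-29)*(48 + 23) = 2 - (-29)*71 = 2 - 1*(-2059) = 2 + 2059 = 2061)
(-22939 + R(164, -164)) + t = (-22939 + 1/164) + 2061 = -3761995/164 + 2061 = -3423991/164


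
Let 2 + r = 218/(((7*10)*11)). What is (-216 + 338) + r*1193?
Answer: -741603/385 ≈ -1926.2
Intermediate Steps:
r = -661/385 (r = -2 + 218/(((7*10)*11)) = -2 + 218/((70*11)) = -2 + 218/770 = -2 + 218*(1/770) = -2 + 109/385 = -661/385 ≈ -1.7169)
(-216 + 338) + r*1193 = (-216 + 338) - 661/385*1193 = 122 - 788573/385 = -741603/385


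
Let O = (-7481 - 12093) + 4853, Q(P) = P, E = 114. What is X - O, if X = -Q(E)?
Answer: 14607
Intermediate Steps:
X = -114 (X = -1*114 = -114)
O = -14721 (O = -19574 + 4853 = -14721)
X - O = -114 - 1*(-14721) = -114 + 14721 = 14607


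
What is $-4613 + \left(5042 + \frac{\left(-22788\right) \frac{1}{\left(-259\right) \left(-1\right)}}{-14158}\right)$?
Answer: $\frac{786566163}{1833461} \approx 429.01$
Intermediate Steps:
$-4613 + \left(5042 + \frac{\left(-22788\right) \frac{1}{\left(-259\right) \left(-1\right)}}{-14158}\right) = -4613 + \left(5042 + - \frac{22788}{259} \left(- \frac{1}{14158}\right)\right) = -4613 + \left(5042 + \left(-22788\right) \frac{1}{259} \left(- \frac{1}{14158}\right)\right) = -4613 + \left(5042 - - \frac{11394}{1833461}\right) = -4613 + \left(5042 + \frac{11394}{1833461}\right) = -4613 + \frac{9244321756}{1833461} = \frac{786566163}{1833461}$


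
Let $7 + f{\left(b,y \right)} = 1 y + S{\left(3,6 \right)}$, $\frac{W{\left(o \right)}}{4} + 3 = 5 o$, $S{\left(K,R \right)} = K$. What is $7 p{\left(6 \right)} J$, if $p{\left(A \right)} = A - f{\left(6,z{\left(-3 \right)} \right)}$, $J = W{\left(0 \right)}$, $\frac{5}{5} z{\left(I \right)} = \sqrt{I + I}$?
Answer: $-840 + 84 i \sqrt{6} \approx -840.0 + 205.76 i$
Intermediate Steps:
$z{\left(I \right)} = \sqrt{2} \sqrt{I}$ ($z{\left(I \right)} = \sqrt{I + I} = \sqrt{2 I} = \sqrt{2} \sqrt{I}$)
$W{\left(o \right)} = -12 + 20 o$ ($W{\left(o \right)} = -12 + 4 \cdot 5 o = -12 + 20 o$)
$J = -12$ ($J = -12 + 20 \cdot 0 = -12 + 0 = -12$)
$f{\left(b,y \right)} = -4 + y$ ($f{\left(b,y \right)} = -7 + \left(1 y + 3\right) = -7 + \left(y + 3\right) = -7 + \left(3 + y\right) = -4 + y$)
$p{\left(A \right)} = 4 + A - i \sqrt{6}$ ($p{\left(A \right)} = A - \left(-4 + \sqrt{2} \sqrt{-3}\right) = A - \left(-4 + \sqrt{2} i \sqrt{3}\right) = A - \left(-4 + i \sqrt{6}\right) = A + \left(4 - i \sqrt{6}\right) = 4 + A - i \sqrt{6}$)
$7 p{\left(6 \right)} J = 7 \left(4 + 6 - i \sqrt{6}\right) \left(-12\right) = 7 \left(10 - i \sqrt{6}\right) \left(-12\right) = \left(70 - 7 i \sqrt{6}\right) \left(-12\right) = -840 + 84 i \sqrt{6}$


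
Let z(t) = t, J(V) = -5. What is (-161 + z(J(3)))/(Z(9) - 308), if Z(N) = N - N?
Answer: 83/154 ≈ 0.53896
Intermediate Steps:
Z(N) = 0
(-161 + z(J(3)))/(Z(9) - 308) = (-161 - 5)/(0 - 308) = -166/(-308) = -166*(-1/308) = 83/154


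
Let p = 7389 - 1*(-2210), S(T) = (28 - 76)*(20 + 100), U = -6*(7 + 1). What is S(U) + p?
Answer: 3839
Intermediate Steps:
U = -48 (U = -6*8 = -48)
S(T) = -5760 (S(T) = -48*120 = -5760)
p = 9599 (p = 7389 + 2210 = 9599)
S(U) + p = -5760 + 9599 = 3839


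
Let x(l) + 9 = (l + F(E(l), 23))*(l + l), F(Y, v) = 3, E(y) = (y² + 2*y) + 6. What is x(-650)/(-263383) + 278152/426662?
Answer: -142800530013/56187758773 ≈ -2.5415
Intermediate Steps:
E(y) = 6 + y² + 2*y
x(l) = -9 + 2*l*(3 + l) (x(l) = -9 + (l + 3)*(l + l) = -9 + (3 + l)*(2*l) = -9 + 2*l*(3 + l))
x(-650)/(-263383) + 278152/426662 = (-9 + 2*(-650)² + 6*(-650))/(-263383) + 278152/426662 = (-9 + 2*422500 - 3900)*(-1/263383) + 278152*(1/426662) = (-9 + 845000 - 3900)*(-1/263383) + 139076/213331 = 841091*(-1/263383) + 139076/213331 = -841091/263383 + 139076/213331 = -142800530013/56187758773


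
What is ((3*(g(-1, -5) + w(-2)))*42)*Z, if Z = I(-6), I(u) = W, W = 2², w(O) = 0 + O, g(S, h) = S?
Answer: -1512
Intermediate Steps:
w(O) = O
W = 4
I(u) = 4
Z = 4
((3*(g(-1, -5) + w(-2)))*42)*Z = ((3*(-1 - 2))*42)*4 = ((3*(-3))*42)*4 = -9*42*4 = -378*4 = -1512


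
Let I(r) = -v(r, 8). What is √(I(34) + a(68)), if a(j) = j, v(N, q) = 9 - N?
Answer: √93 ≈ 9.6436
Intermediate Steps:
I(r) = -9 + r (I(r) = -(9 - r) = -9 + r)
√(I(34) + a(68)) = √((-9 + 34) + 68) = √(25 + 68) = √93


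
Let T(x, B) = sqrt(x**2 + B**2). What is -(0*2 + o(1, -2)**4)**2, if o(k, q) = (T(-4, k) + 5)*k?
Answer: -(5 + sqrt(17))**8 ≈ -4.7989e+7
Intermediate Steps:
T(x, B) = sqrt(B**2 + x**2)
o(k, q) = k*(5 + sqrt(16 + k**2)) (o(k, q) = (sqrt(k**2 + (-4)**2) + 5)*k = (sqrt(k**2 + 16) + 5)*k = (sqrt(16 + k**2) + 5)*k = (5 + sqrt(16 + k**2))*k = k*(5 + sqrt(16 + k**2)))
-(0*2 + o(1, -2)**4)**2 = -(0*2 + (1*(5 + sqrt(16 + 1**2)))**4)**2 = -(0 + (1*(5 + sqrt(16 + 1)))**4)**2 = -(0 + (1*(5 + sqrt(17)))**4)**2 = -(0 + (5 + sqrt(17))**4)**2 = -((5 + sqrt(17))**4)**2 = -(5 + sqrt(17))**8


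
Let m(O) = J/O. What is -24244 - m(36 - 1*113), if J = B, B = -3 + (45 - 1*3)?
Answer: -1866749/77 ≈ -24244.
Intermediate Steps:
B = 39 (B = -3 + (45 - 3) = -3 + 42 = 39)
J = 39
m(O) = 39/O
-24244 - m(36 - 1*113) = -24244 - 39/(36 - 1*113) = -24244 - 39/(36 - 113) = -24244 - 39/(-77) = -24244 - 39*(-1)/77 = -24244 - 1*(-39/77) = -24244 + 39/77 = -1866749/77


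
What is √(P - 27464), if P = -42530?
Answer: I*√69994 ≈ 264.56*I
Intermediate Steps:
√(P - 27464) = √(-42530 - 27464) = √(-69994) = I*√69994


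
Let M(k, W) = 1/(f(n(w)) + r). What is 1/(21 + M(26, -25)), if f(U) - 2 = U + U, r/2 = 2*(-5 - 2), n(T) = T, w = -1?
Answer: 28/587 ≈ 0.047700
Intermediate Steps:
r = -28 (r = 2*(2*(-5 - 2)) = 2*(2*(-7)) = 2*(-14) = -28)
f(U) = 2 + 2*U (f(U) = 2 + (U + U) = 2 + 2*U)
M(k, W) = -1/28 (M(k, W) = 1/((2 + 2*(-1)) - 28) = 1/((2 - 2) - 28) = 1/(0 - 28) = 1/(-28) = -1/28)
1/(21 + M(26, -25)) = 1/(21 - 1/28) = 1/(587/28) = 28/587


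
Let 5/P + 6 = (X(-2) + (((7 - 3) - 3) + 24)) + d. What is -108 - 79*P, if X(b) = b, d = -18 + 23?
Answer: -2771/22 ≈ -125.95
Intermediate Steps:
d = 5
P = 5/22 (P = 5/(-6 + ((-2 + (((7 - 3) - 3) + 24)) + 5)) = 5/(-6 + ((-2 + ((4 - 3) + 24)) + 5)) = 5/(-6 + ((-2 + (1 + 24)) + 5)) = 5/(-6 + ((-2 + 25) + 5)) = 5/(-6 + (23 + 5)) = 5/(-6 + 28) = 5/22 ≈ 0.22727)
-108 - 79*P = -108 - 79*5/22 = -108 - 395/22 = -2771/22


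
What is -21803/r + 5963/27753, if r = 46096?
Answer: -330228211/1279302288 ≈ -0.25813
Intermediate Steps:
-21803/r + 5963/27753 = -21803/46096 + 5963/27753 = -330228211/1279302288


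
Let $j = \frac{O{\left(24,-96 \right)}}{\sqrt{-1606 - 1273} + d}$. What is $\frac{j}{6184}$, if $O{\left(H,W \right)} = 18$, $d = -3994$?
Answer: $- \frac{5991}{8222099530} - \frac{3 i \sqrt{2879}}{16444199060} \approx -7.2865 \cdot 10^{-7} - 9.7888 \cdot 10^{-9} i$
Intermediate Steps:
$j = \frac{18}{-3994 + i \sqrt{2879}}$ ($j = \frac{18}{\sqrt{-1606 - 1273} - 3994} = \frac{18}{\sqrt{-2879} - 3994} = \frac{18}{i \sqrt{2879} - 3994} = \frac{18}{-3994 + i \sqrt{2879}} \approx -0.0045059 - 6.0534 \cdot 10^{-5} i$)
$\frac{j}{6184} = \frac{- \frac{23964}{5318305} - \frac{6 i \sqrt{2879}}{5318305}}{6184} = \left(- \frac{23964}{5318305} - \frac{6 i \sqrt{2879}}{5318305}\right) \frac{1}{6184} = - \frac{5991}{8222099530} - \frac{3 i \sqrt{2879}}{16444199060}$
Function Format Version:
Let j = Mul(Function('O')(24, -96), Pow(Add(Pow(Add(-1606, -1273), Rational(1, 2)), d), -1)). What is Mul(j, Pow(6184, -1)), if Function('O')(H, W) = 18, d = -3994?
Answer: Add(Rational(-5991, 8222099530), Mul(Rational(-3, 16444199060), I, Pow(2879, Rational(1, 2)))) ≈ Add(-7.2865e-7, Mul(-9.7888e-9, I))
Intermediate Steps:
j = Mul(18, Pow(Add(-3994, Mul(I, Pow(2879, Rational(1, 2)))), -1)) (j = Mul(18, Pow(Add(Pow(Add(-1606, -1273), Rational(1, 2)), -3994), -1)) = Mul(18, Pow(Add(Pow(-2879, Rational(1, 2)), -3994), -1)) = Mul(18, Pow(Add(Mul(I, Pow(2879, Rational(1, 2))), -3994), -1)) = Mul(18, Pow(Add(-3994, Mul(I, Pow(2879, Rational(1, 2)))), -1)) ≈ Add(-0.0045059, Mul(-6.0534e-5, I)))
Mul(j, Pow(6184, -1)) = Mul(Add(Rational(-23964, 5318305), Mul(Rational(-6, 5318305), I, Pow(2879, Rational(1, 2)))), Pow(6184, -1)) = Mul(Add(Rational(-23964, 5318305), Mul(Rational(-6, 5318305), I, Pow(2879, Rational(1, 2)))), Rational(1, 6184)) = Add(Rational(-5991, 8222099530), Mul(Rational(-3, 16444199060), I, Pow(2879, Rational(1, 2))))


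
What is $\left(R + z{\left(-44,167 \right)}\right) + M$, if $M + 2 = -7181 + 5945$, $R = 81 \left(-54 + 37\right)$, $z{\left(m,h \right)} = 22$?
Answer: $-2593$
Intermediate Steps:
$R = -1377$ ($R = 81 \left(-17\right) = -1377$)
$M = -1238$ ($M = -2 + \left(-7181 + 5945\right) = -2 - 1236 = -1238$)
$\left(R + z{\left(-44,167 \right)}\right) + M = \left(-1377 + 22\right) - 1238 = -1355 - 1238 = -2593$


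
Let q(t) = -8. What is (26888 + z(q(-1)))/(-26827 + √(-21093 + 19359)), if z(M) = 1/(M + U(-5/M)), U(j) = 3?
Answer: -3606595053/3598448315 - 2285463*I*√6/3598448315 ≈ -1.0023 - 0.0015557*I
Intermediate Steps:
z(M) = 1/(3 + M) (z(M) = 1/(M + 3) = 1/(3 + M))
(26888 + z(q(-1)))/(-26827 + √(-21093 + 19359)) = (26888 + 1/(3 - 8))/(-26827 + √(-21093 + 19359)) = (26888 + 1/(-5))/(-26827 + √(-1734)) = (26888 - ⅕)/(-26827 + 17*I*√6) = 134439/(5*(-26827 + 17*I*√6))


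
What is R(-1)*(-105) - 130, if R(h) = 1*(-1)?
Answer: -25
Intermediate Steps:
R(h) = -1
R(-1)*(-105) - 130 = -1*(-105) - 130 = 105 - 130 = -25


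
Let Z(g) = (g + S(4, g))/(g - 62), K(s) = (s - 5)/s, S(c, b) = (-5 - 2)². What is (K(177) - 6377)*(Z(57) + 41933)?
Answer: -78833092121/295 ≈ -2.6723e+8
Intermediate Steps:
S(c, b) = 49 (S(c, b) = (-7)² = 49)
K(s) = (-5 + s)/s
Z(g) = (49 + g)/(-62 + g) (Z(g) = (g + 49)/(g - 62) = (49 + g)/(-62 + g))
(K(177) - 6377)*(Z(57) + 41933) = ((-5 + 177)/177 - 6377)*((49 + 57)/(-62 + 57) + 41933) = ((1/177)*172 - 6377)*(106/(-5) + 41933) = (172/177 - 6377)*(-⅕*106 + 41933) = -1128557*(-106/5 + 41933)/177 = -1128557/177*209559/5 = -78833092121/295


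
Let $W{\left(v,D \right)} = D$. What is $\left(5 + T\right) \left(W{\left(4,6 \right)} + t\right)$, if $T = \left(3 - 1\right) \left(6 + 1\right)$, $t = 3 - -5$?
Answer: $266$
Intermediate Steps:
$t = 8$ ($t = 3 + 5 = 8$)
$T = 14$ ($T = 2 \cdot 7 = 14$)
$\left(5 + T\right) \left(W{\left(4,6 \right)} + t\right) = \left(5 + 14\right) \left(6 + 8\right) = 19 \cdot 14 = 266$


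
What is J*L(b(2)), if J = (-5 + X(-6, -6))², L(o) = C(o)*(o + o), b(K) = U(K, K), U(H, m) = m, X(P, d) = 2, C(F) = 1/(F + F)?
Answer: 9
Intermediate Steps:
C(F) = 1/(2*F)
b(K) = K
L(o) = 1 (L(o) = (1/(2*o))*(o + o) = (1/(2*o))*(2*o) = 1)
J = 9 (J = (-5 + 2)² = (-3)² = 9)
J*L(b(2)) = 9*1 = 9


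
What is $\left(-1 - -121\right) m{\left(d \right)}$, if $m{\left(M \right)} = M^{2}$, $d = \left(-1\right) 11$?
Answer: $14520$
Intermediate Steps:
$d = -11$
$\left(-1 - -121\right) m{\left(d \right)} = \left(-1 - -121\right) \left(-11\right)^{2} = \left(-1 + 121\right) 121 = 120 \cdot 121 = 14520$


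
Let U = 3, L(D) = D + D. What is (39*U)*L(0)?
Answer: 0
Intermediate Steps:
L(D) = 2*D
(39*U)*L(0) = (39*3)*(2*0) = 117*0 = 0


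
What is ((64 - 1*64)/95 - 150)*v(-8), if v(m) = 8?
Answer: -1200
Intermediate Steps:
((64 - 1*64)/95 - 150)*v(-8) = ((64 - 1*64)/95 - 150)*8 = ((64 - 64)*(1/95) - 150)*8 = (0*(1/95) - 150)*8 = (0 - 150)*8 = -150*8 = -1200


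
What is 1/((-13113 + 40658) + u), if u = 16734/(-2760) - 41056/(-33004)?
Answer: 3795460/104527655101 ≈ 3.6311e-5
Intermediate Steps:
u = -18290599/3795460 (u = 16734*(-1/2760) - 41056*(-1/33004) = -2789/460 + 10264/8251 = -18290599/3795460 ≈ -4.8191)
1/((-13113 + 40658) + u) = 1/((-13113 + 40658) - 18290599/3795460) = 1/(27545 - 18290599/3795460) = 1/(104527655101/3795460) = 3795460/104527655101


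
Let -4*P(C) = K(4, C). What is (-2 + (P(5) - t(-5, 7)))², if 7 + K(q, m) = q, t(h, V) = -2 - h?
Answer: 289/16 ≈ 18.063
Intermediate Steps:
K(q, m) = -7 + q
P(C) = ¾ (P(C) = -(-7 + 4)/4 = -¼*(-3) = ¾)
(-2 + (P(5) - t(-5, 7)))² = (-2 + (¾ - (-2 - 1*(-5))))² = (-2 + (¾ - (-2 + 5)))² = (-2 + (¾ - 1*3))² = (-2 + (¾ - 3))² = (-2 - 9/4)² = (-17/4)² = 289/16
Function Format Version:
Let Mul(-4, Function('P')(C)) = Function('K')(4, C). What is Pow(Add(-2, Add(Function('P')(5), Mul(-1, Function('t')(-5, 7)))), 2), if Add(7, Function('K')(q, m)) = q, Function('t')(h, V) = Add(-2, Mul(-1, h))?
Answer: Rational(289, 16) ≈ 18.063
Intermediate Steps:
Function('K')(q, m) = Add(-7, q)
Function('P')(C) = Rational(3, 4) (Function('P')(C) = Mul(Rational(-1, 4), Add(-7, 4)) = Mul(Rational(-1, 4), -3) = Rational(3, 4))
Pow(Add(-2, Add(Function('P')(5), Mul(-1, Function('t')(-5, 7)))), 2) = Pow(Add(-2, Add(Rational(3, 4), Mul(-1, Add(-2, Mul(-1, -5))))), 2) = Pow(Add(-2, Add(Rational(3, 4), Mul(-1, Add(-2, 5)))), 2) = Pow(Add(-2, Add(Rational(3, 4), Mul(-1, 3))), 2) = Pow(Add(-2, Add(Rational(3, 4), -3)), 2) = Pow(Add(-2, Rational(-9, 4)), 2) = Pow(Rational(-17, 4), 2) = Rational(289, 16)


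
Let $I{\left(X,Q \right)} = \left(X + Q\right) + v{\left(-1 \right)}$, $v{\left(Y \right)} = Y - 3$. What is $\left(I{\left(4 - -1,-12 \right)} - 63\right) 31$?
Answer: $-2294$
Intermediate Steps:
$v{\left(Y \right)} = -3 + Y$
$I{\left(X,Q \right)} = -4 + Q + X$ ($I{\left(X,Q \right)} = \left(X + Q\right) - 4 = \left(Q + X\right) - 4 = -4 + Q + X$)
$\left(I{\left(4 - -1,-12 \right)} - 63\right) 31 = \left(\left(-4 - 12 + \left(4 - -1\right)\right) - 63\right) 31 = \left(\left(-4 - 12 + \left(4 + 1\right)\right) - 63\right) 31 = \left(\left(-4 - 12 + 5\right) - 63\right) 31 = \left(-11 - 63\right) 31 = \left(-74\right) 31 = -2294$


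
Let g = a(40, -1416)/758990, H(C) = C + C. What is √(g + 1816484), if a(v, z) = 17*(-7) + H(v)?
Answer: √1046414345128927790/758990 ≈ 1347.8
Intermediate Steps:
H(C) = 2*C
a(v, z) = -119 + 2*v (a(v, z) = 17*(-7) + 2*v = -119 + 2*v)
g = -39/758990 (g = (-119 + 2*40)/758990 = (-119 + 80)*(1/758990) = -39*1/758990 = -39/758990 ≈ -5.1384e-5)
√(g + 1816484) = √(-39/758990 + 1816484) = √(1378693191121/758990) = √1046414345128927790/758990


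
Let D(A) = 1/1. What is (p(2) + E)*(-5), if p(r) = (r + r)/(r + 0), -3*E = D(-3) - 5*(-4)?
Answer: 25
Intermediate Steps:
D(A) = 1
E = -7 (E = -(1 - 5*(-4))/3 = -(1 + 20)/3 = -1/3*21 = -7)
p(r) = 2 (p(r) = (2*r)/r = 2)
(p(2) + E)*(-5) = (2 - 7)*(-5) = -5*(-5) = 25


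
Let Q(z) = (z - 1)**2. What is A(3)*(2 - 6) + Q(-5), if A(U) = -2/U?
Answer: 116/3 ≈ 38.667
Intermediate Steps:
Q(z) = (-1 + z)**2
A(3)*(2 - 6) + Q(-5) = (-2/3)*(2 - 6) + (-1 - 5)**2 = -2*1/3*(-4) + (-6)**2 = -2/3*(-4) + 36 = 8/3 + 36 = 116/3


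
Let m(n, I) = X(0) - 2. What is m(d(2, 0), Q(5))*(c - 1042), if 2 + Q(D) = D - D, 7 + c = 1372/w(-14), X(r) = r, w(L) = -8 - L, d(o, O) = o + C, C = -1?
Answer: 4922/3 ≈ 1640.7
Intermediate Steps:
d(o, O) = -1 + o (d(o, O) = o - 1 = -1 + o)
c = 665/3 (c = -7 + 1372/(-8 - 1*(-14)) = -7 + 1372/(-8 + 14) = -7 + 1372/6 = -7 + 1372*(1/6) = -7 + 686/3 = 665/3 ≈ 221.67)
Q(D) = -2 (Q(D) = -2 + (D - D) = -2 + 0 = -2)
m(n, I) = -2 (m(n, I) = 0 - 2 = -2)
m(d(2, 0), Q(5))*(c - 1042) = -2*(665/3 - 1042) = -2*(-2461/3) = 4922/3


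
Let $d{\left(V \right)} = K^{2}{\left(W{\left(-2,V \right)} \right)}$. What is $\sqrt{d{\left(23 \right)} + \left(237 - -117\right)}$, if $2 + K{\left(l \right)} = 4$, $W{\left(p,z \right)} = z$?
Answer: $\sqrt{358} \approx 18.921$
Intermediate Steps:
$K{\left(l \right)} = 2$ ($K{\left(l \right)} = -2 + 4 = 2$)
$d{\left(V \right)} = 4$ ($d{\left(V \right)} = 2^{2} = 4$)
$\sqrt{d{\left(23 \right)} + \left(237 - -117\right)} = \sqrt{4 + \left(237 - -117\right)} = \sqrt{4 + \left(237 + 117\right)} = \sqrt{4 + 354} = \sqrt{358}$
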